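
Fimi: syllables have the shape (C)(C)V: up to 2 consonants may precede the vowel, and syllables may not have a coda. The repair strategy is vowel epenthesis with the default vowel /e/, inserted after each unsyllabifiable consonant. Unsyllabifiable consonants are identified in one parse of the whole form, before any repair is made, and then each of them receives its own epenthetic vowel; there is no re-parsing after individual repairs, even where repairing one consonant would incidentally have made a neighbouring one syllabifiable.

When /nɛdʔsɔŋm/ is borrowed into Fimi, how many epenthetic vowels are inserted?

The unsyllabifiable consonants are /d/, /ŋ/, /m/; each receives one epenthetic vowel.

3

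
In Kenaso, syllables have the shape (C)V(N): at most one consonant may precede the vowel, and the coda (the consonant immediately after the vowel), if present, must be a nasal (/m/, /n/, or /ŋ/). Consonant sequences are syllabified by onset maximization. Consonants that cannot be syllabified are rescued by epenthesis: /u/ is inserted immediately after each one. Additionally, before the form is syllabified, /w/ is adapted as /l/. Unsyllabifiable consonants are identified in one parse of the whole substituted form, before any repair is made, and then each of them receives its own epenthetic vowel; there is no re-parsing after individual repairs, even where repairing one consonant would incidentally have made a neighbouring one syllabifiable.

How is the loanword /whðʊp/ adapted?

luhuðʊpu

Substitution: /w/ → /l/, giving /lhðʊp/.
The consonants /l/, /h/, /p/ cannot be parsed into a legal (C)V(N) syllable (only a nasal (/m/, /n/, or /ŋ/) is licensed in coda position; onsets are limited to one consonant).
Inserting the epenthetic vowel yields /l/ → /lu/, /h/ → /hu/, /p/ → /pu/.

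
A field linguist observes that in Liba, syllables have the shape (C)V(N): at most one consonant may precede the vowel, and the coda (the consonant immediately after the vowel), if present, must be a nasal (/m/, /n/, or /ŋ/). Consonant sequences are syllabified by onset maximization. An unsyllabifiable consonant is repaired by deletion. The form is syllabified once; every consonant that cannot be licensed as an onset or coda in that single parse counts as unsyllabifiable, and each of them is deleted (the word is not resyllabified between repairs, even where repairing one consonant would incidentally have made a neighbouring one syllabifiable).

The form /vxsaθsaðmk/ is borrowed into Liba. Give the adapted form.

sasa

Under (C)V(N), the unsyllabifiable consonants are /v/, /x/, /θ/, /ð/, /m/, /k/ (only a nasal (/m/, /n/, or /ŋ/) is licensed in coda position; onsets are limited to one consonant).
Deleting the stranded consonants removes /v/, /x/, /θ/, /ð/, /m/, /k/.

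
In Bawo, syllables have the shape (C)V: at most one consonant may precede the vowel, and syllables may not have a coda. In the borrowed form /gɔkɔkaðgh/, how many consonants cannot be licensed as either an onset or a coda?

The consonants /ð/, /g/, /h/ cannot be parsed into a legal (C)V syllable (no codas are permitted; onsets are limited to one consonant).

3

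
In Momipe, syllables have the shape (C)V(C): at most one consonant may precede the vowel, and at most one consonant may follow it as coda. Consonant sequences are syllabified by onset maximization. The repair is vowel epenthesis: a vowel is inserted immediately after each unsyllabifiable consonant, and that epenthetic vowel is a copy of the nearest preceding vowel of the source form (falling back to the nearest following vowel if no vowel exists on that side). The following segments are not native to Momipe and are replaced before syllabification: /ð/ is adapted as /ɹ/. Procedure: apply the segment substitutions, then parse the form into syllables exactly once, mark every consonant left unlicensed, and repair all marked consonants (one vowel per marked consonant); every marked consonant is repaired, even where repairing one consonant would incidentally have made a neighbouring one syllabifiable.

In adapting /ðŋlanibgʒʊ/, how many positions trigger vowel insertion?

After substitution the input is /ɹŋlanibgʒʊ/.
The unsyllabifiable consonants are /ɹ/, /ŋ/, /g/; each receives one epenthetic vowel.

3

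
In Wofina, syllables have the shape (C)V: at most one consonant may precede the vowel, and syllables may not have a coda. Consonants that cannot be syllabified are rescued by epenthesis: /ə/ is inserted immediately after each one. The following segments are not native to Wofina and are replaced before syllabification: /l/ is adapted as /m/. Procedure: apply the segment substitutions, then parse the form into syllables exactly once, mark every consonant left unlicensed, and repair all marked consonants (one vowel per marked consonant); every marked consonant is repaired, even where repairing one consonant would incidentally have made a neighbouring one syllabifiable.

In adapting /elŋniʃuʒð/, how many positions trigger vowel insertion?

After substitution the input is /emŋniʃuʒð/.
The unsyllabifiable consonants are /m/, /ŋ/, /ʒ/, /ð/; each receives one epenthetic vowel.

4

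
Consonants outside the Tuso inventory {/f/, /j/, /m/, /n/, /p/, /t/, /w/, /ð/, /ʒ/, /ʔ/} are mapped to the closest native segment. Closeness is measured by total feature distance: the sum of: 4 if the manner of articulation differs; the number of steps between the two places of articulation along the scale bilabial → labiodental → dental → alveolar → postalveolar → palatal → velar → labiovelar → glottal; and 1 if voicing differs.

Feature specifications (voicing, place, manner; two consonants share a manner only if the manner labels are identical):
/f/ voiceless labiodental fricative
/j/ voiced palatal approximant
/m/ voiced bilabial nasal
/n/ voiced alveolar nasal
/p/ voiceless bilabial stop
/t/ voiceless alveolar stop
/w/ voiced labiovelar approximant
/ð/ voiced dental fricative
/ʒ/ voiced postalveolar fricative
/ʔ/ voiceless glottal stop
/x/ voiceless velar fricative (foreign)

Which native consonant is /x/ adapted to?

ʒ

/ʒ/ is closest: same manner (fricative), place distance 2 (velar→postalveolar), voicing differs (+1); total 3. Next closest is /f/ at distance 5.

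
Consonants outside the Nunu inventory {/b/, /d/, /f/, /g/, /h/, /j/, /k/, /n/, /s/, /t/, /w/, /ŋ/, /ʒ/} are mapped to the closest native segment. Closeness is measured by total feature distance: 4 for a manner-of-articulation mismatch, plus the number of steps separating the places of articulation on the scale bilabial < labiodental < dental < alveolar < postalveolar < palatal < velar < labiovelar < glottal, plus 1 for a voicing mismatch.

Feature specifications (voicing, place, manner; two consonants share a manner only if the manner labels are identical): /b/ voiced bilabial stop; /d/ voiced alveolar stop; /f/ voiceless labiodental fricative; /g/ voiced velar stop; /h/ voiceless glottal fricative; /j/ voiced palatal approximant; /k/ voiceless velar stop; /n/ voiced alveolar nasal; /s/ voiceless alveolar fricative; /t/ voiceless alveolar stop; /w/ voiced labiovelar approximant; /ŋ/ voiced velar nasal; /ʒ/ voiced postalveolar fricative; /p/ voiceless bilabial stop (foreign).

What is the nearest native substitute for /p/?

/b/ is closest: same manner (stop), place distance 0 (bilabial→bilabial), voicing differs (+1); total 1. Next closest is /t/ at distance 3.

b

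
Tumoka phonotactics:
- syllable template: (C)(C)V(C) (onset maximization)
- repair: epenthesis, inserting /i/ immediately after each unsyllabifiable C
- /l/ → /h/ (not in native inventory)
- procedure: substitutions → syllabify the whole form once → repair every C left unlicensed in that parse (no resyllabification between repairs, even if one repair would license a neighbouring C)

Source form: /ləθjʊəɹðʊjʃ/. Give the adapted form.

həθjʊəɹðʊjʃi

Substitution: /l/ → /h/, giving /həθjʊəɹðʊjʃ/.
The consonants /ʃ/ cannot be parsed into a legal (C)(C)V(C) syllable (at most one coda consonant is licensed; onsets may contain at most 2 consonants).
Inserting the epenthetic vowel yields /ʃ/ → /ʃi/.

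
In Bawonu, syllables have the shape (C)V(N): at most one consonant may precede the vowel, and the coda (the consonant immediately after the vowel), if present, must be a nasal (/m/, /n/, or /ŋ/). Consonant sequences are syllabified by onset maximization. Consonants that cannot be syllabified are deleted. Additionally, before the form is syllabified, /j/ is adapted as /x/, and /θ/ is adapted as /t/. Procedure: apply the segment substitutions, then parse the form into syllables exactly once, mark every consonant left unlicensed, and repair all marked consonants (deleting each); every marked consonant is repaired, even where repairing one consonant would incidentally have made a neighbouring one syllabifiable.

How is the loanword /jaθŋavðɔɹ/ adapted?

xaŋaðɔ

Substitution: /j/ → /x/, /θ/ → /t/, giving /xatŋavðɔɹ/.
The consonants /t/, /v/, /ɹ/ cannot be parsed into a legal (C)V(N) syllable (only a nasal (/m/, /n/, or /ŋ/) is licensed in coda position; onsets are limited to one consonant).
Deletion applies to /t/, /v/, /ɹ/.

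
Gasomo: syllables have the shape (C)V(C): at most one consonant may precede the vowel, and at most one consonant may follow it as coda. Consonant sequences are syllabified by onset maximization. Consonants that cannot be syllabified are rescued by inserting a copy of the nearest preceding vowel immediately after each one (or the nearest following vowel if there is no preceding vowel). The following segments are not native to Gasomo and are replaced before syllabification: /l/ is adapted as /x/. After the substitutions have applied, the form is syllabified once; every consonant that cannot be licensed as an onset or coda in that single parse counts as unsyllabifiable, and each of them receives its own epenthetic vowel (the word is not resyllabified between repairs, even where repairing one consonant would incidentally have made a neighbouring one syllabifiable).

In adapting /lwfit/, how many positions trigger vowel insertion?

2

After substitution the input is /xwfit/.
The unsyllabifiable consonants are /x/, /w/; each receives one epenthetic vowel.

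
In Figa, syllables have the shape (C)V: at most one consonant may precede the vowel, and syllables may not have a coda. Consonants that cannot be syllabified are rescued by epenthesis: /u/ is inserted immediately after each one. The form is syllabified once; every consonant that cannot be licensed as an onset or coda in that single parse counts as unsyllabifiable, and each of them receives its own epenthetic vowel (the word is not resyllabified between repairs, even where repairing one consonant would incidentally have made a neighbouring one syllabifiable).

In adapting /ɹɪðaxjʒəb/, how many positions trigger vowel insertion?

3

The unsyllabifiable consonants are /x/, /j/, /b/; each receives one epenthetic vowel.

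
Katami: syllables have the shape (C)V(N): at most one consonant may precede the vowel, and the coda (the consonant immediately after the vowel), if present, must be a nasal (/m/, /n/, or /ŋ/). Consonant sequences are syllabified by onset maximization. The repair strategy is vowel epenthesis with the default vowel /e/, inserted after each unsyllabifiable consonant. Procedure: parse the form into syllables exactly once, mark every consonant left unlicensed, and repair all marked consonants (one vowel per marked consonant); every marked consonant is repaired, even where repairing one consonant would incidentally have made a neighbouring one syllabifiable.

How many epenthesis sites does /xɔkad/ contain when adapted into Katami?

1

The unsyllabifiable consonants are /d/; each receives one epenthetic vowel.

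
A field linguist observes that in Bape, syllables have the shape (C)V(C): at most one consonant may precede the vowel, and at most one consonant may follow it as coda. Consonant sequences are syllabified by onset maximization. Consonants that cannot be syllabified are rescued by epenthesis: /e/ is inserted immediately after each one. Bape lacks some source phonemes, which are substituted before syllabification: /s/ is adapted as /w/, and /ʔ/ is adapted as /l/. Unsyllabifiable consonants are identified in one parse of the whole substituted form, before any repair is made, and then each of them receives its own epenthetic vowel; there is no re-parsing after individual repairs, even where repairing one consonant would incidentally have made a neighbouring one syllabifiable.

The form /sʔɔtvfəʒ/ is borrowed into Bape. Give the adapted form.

welɔtvefəʒ

Substitution: /s/ → /w/, /ʔ/ → /l/, giving /wlɔtvfəʒ/.
Syllabifying with onset maximization leaves /w/, /v/ stranded (at most one coda consonant is licensed; onsets are limited to one consonant).
Inserting the epenthetic vowel yields /w/ → /we/, /v/ → /ve/.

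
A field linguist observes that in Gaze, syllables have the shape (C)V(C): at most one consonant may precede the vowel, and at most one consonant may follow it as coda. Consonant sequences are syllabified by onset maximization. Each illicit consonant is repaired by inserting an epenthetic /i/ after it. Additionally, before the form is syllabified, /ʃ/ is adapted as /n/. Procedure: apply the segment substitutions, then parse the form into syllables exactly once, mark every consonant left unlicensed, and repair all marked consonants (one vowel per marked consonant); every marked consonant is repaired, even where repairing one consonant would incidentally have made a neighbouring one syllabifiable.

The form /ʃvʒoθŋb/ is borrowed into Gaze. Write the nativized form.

Substitution: /ʃ/ → /n/, giving /nvʒoθŋb/.
Syllabifying with onset maximization leaves /n/, /v/, /ŋ/, /b/ stranded (at most one coda consonant is licensed; onsets are limited to one consonant).
Epenthesis after each stranded consonant: /n/ → /ni/, /v/ → /vi/, /ŋ/ → /ŋi/, /b/ → /bi/.

niviʒoθŋibi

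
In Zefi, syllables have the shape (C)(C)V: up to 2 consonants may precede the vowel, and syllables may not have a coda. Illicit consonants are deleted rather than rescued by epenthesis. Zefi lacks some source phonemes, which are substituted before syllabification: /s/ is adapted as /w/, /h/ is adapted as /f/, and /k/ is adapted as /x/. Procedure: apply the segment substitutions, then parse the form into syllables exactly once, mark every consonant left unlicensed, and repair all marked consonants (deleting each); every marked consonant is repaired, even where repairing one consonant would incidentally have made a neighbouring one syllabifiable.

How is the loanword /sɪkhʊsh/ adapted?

Substitution: /s/ → /w/, /k/ → /x/, /h/ → /f/, giving /wɪxfʊwf/.
The consonants /w/, /f/ cannot be parsed into a legal (C)(C)V syllable (no codas are permitted; onsets may contain at most 2 consonants).
Deletion applies to /w/, /f/.

wɪxfʊ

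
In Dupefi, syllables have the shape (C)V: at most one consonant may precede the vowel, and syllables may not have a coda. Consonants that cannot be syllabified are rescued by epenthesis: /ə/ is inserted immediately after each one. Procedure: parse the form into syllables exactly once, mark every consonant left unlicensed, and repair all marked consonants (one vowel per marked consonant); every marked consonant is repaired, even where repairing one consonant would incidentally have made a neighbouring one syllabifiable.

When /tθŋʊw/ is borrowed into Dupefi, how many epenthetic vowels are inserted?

The unsyllabifiable consonants are /t/, /θ/, /w/; each receives one epenthetic vowel.

3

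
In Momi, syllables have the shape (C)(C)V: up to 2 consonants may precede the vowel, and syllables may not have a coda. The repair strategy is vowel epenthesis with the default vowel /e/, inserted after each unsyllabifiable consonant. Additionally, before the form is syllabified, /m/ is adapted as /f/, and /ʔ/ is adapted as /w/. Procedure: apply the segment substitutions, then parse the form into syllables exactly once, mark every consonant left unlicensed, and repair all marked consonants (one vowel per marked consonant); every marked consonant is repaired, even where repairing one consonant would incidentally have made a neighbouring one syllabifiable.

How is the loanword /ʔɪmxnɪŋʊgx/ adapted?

Substitution: /ʔ/ → /w/, /m/ → /f/, giving /wɪfxnɪŋʊgx/.
The consonants /f/, /g/, /x/ cannot be parsed into a legal (C)(C)V syllable (no codas are permitted; onsets may contain at most 2 consonants).
Inserting the epenthetic vowel yields /f/ → /fe/, /g/ → /ge/, /x/ → /xe/.

wɪfexnɪŋʊgexe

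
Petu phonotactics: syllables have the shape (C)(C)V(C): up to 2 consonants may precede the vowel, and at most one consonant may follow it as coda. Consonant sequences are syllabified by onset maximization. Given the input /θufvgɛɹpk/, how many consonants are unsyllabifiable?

Under (C)(C)V(C), the unsyllabifiable consonants are /p/, /k/ (at most one coda consonant is licensed; onsets may contain at most 2 consonants).

2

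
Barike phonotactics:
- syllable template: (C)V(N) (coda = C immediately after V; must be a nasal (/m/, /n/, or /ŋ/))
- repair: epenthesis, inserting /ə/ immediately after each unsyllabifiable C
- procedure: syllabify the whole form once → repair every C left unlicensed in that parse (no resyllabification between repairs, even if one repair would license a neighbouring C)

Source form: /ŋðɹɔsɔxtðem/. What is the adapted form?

ŋəðəɹɔsɔxətəðem

Syllabifying with onset maximization leaves /ŋ/, /ð/, /x/, /t/ stranded (only a nasal (/m/, /n/, or /ŋ/) is licensed in coda position; onsets are limited to one consonant).
Each unlicensed consonant becomes the onset of a new syllable: /ŋ/ → /ŋə/, /ð/ → /ðə/, /x/ → /xə/, /t/ → /tə/.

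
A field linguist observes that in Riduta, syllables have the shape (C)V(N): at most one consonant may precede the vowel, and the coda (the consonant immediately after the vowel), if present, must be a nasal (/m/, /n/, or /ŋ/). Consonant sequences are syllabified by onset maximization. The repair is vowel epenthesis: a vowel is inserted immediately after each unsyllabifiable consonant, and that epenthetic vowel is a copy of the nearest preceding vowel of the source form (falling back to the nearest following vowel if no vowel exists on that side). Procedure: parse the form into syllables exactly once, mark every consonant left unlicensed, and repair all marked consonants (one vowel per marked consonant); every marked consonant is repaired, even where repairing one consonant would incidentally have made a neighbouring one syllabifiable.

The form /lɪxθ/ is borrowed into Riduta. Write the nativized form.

lɪxɪθɪ

Syllabifying with onset maximization leaves /x/, /θ/ stranded (only a nasal (/m/, /n/, or /ŋ/) is licensed in coda position; onsets are limited to one consonant).
Epenthesis after each stranded consonant: /x/ → /xɪ/, /θ/ → /θɪ/.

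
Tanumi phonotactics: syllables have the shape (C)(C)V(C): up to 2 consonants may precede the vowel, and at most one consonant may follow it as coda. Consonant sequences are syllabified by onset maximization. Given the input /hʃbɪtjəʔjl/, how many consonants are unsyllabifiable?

3

The consonants /h/, /j/, /l/ cannot be parsed into a legal (C)(C)V(C) syllable (at most one coda consonant is licensed; onsets may contain at most 2 consonants).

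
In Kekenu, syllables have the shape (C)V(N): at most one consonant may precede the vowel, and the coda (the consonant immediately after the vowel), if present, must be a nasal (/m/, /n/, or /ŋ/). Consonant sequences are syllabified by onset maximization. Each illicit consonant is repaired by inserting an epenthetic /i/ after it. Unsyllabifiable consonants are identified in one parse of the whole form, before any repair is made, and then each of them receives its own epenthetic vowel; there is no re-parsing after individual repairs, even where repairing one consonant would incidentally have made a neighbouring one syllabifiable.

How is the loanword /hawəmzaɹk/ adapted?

hawəmzaɹiki

Under (C)V(N), the unsyllabifiable consonants are /ɹ/, /k/ (only a nasal (/m/, /n/, or /ŋ/) is licensed in coda position; onsets are limited to one consonant).
Epenthesis after each stranded consonant: /ɹ/ → /ɹi/, /k/ → /ki/.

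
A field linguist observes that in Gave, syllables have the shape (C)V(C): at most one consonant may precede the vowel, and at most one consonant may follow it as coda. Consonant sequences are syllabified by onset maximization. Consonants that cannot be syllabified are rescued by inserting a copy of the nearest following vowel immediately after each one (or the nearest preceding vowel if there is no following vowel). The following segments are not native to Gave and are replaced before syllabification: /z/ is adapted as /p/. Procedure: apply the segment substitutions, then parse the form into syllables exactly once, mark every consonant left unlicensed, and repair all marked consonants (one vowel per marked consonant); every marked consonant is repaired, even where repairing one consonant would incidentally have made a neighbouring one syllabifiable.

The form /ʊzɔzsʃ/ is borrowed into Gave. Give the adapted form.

Substitution: /z/ → /p/, giving /ʊpɔpsʃ/.
Syllabifying with onset maximization leaves /s/, /ʃ/ stranded (at most one coda consonant is licensed; onsets are limited to one consonant).
Epenthesis after each stranded consonant: /s/ → /sɔ/, /ʃ/ → /ʃɔ/.

ʊpɔpsɔʃɔ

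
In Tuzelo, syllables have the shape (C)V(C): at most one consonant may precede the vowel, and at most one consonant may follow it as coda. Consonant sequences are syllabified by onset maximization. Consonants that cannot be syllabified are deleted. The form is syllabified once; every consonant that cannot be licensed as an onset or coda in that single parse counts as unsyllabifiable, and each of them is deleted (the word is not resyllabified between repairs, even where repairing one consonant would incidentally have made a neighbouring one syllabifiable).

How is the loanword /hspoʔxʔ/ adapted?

The consonants /h/, /s/, /x/, /ʔ/ cannot be parsed into a legal (C)V(C) syllable (at most one coda consonant is licensed; onsets are limited to one consonant).
Deleting the stranded consonants removes /h/, /s/, /x/, /ʔ/.

poʔ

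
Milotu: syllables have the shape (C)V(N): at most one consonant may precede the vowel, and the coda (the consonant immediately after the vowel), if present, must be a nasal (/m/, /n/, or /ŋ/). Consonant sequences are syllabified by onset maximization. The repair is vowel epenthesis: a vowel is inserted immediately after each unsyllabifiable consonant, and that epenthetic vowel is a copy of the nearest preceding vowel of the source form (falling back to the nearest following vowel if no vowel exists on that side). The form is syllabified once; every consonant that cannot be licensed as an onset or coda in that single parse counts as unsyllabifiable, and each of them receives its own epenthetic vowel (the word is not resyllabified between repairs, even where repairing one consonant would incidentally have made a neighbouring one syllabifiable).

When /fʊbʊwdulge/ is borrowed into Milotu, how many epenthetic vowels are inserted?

2

The unsyllabifiable consonants are /w/, /l/; each receives one epenthetic vowel.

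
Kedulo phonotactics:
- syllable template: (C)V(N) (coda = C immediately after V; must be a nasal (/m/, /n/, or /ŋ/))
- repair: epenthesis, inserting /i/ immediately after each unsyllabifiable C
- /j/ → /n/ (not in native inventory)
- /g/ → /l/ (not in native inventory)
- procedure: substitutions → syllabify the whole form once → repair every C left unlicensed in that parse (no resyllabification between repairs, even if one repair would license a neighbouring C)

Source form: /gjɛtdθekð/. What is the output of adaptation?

Substitution: /g/ → /l/, /j/ → /n/, giving /lnɛtdθekð/.
Under (C)V(N), the unsyllabifiable consonants are /l/, /t/, /d/, /k/, /ð/ (only a nasal (/m/, /n/, or /ŋ/) is licensed in coda position; onsets are limited to one consonant).
Epenthesis after each stranded consonant: /l/ → /li/, /t/ → /ti/, /d/ → /di/, /k/ → /ki/, /ð/ → /ði/.

linɛtidiθekiði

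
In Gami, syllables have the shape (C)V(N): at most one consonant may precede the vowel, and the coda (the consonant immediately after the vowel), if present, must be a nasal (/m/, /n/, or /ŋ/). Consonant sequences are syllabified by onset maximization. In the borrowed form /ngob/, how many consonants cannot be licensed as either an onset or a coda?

The consonants /n/, /b/ cannot be parsed into a legal (C)V(N) syllable (only a nasal (/m/, /n/, or /ŋ/) is licensed in coda position; onsets are limited to one consonant).

2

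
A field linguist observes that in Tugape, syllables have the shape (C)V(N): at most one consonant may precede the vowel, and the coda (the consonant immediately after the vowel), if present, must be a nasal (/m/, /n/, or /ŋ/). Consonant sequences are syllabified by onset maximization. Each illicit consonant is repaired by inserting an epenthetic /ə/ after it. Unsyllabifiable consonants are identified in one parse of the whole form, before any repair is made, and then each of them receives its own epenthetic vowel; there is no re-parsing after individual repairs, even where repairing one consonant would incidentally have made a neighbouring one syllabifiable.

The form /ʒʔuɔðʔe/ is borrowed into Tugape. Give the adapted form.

ʒəʔuɔðəʔe

Syllabifying with onset maximization leaves /ʒ/, /ð/ stranded (only a nasal (/m/, /n/, or /ŋ/) is licensed in coda position; onsets are limited to one consonant).
Epenthesis after each stranded consonant: /ʒ/ → /ʒə/, /ð/ → /ðə/.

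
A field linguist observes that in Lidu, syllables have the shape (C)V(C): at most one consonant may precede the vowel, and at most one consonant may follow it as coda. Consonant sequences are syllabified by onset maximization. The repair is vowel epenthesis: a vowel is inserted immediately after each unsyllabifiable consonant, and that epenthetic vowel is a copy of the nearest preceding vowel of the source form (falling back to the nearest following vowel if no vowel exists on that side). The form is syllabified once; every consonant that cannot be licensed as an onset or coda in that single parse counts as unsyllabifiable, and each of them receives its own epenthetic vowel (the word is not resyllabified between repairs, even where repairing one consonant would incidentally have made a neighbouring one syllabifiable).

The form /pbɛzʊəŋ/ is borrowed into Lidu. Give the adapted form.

pɛbɛzʊəŋ

The consonants /p/ cannot be parsed into a legal (C)V(C) syllable (at most one coda consonant is licensed; onsets are limited to one consonant).
Epenthesis after each stranded consonant: /p/ → /pɛ/.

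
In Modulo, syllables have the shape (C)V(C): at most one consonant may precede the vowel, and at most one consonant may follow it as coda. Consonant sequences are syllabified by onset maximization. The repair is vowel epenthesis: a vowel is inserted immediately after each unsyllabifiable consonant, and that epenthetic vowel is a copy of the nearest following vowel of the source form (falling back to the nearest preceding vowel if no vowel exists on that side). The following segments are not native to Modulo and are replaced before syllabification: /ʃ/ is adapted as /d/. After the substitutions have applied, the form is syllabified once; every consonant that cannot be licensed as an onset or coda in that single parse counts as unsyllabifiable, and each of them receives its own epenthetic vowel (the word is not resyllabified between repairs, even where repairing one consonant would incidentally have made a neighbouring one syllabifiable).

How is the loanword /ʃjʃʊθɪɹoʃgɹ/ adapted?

dʊjʊdʊθɪɹodgoɹo

Substitution: /ʃ/ → /d/, giving /djdʊθɪɹodgɹ/.
The consonants /d/, /j/, /g/, /ɹ/ cannot be parsed into a legal (C)V(C) syllable (at most one coda consonant is licensed; onsets are limited to one consonant).
Epenthesis after each stranded consonant: /d/ → /dʊ/, /j/ → /jʊ/, /g/ → /go/, /ɹ/ → /ɹo/.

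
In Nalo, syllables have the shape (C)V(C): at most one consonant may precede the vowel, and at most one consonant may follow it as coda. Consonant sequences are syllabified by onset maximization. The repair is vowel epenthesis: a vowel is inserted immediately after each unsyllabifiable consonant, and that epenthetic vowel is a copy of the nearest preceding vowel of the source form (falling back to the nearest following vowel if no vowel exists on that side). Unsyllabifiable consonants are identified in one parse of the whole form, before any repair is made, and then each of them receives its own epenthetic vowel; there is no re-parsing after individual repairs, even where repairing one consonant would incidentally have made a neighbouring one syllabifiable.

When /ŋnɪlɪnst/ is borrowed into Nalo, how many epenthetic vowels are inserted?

The unsyllabifiable consonants are /ŋ/, /s/, /t/; each receives one epenthetic vowel.

3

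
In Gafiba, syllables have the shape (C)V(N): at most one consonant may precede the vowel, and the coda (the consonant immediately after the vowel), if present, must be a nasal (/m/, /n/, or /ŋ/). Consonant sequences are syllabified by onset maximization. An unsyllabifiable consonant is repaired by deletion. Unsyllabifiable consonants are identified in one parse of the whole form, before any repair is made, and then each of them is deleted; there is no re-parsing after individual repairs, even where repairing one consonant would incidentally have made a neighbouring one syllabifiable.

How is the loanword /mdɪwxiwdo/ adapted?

dɪxido

Syllabifying with onset maximization leaves /m/, /w/, /w/ stranded (only a nasal (/m/, /n/, or /ŋ/) is licensed in coda position; onsets are limited to one consonant).
Deletion applies to /m/, /w/, /w/.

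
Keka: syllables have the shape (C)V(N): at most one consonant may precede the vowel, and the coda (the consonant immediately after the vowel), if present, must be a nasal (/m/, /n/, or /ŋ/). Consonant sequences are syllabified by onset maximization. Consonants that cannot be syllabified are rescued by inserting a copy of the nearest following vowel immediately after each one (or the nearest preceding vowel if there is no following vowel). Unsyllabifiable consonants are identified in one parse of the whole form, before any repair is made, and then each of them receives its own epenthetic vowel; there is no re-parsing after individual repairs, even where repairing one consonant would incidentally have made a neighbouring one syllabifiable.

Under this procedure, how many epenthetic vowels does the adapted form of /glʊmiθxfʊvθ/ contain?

The unsyllabifiable consonants are /g/, /θ/, /x/, /v/, /θ/; each receives one epenthetic vowel.

5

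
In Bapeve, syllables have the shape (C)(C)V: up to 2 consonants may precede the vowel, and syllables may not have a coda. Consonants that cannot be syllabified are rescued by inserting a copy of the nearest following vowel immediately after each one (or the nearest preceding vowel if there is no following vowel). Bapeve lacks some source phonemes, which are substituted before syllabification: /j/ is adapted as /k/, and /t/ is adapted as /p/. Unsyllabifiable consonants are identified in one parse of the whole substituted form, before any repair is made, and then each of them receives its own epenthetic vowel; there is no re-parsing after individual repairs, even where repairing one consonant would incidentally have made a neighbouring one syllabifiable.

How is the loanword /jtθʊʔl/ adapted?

kʊpθʊʔʊlʊ

Substitution: /j/ → /k/, /t/ → /p/, giving /kpθʊʔl/.
The consonants /k/, /ʔ/, /l/ cannot be parsed into a legal (C)(C)V syllable (no codas are permitted; onsets may contain at most 2 consonants).
Each unlicensed consonant becomes the onset of a new syllable: /k/ → /kʊ/, /ʔ/ → /ʔʊ/, /l/ → /lʊ/.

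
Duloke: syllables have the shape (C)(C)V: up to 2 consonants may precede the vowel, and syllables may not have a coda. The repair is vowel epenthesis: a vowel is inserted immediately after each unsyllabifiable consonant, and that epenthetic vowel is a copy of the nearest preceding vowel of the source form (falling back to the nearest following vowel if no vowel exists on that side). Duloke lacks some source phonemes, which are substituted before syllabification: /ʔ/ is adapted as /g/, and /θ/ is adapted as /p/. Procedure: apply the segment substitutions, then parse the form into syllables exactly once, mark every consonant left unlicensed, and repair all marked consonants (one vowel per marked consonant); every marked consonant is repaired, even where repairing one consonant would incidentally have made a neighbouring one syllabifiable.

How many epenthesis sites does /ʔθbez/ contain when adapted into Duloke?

After substitution the input is /gpbez/.
The unsyllabifiable consonants are /g/, /z/; each receives one epenthetic vowel.

2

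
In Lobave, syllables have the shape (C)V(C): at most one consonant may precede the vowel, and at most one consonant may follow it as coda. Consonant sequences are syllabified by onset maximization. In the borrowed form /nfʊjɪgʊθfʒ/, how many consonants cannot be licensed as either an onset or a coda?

Under (C)V(C), the unsyllabifiable consonants are /n/, /f/, /ʒ/ (at most one coda consonant is licensed; onsets are limited to one consonant).

3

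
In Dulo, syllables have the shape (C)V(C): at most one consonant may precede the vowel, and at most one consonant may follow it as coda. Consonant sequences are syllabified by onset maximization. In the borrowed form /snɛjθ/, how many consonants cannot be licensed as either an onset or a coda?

The consonants /s/, /θ/ cannot be parsed into a legal (C)V(C) syllable (at most one coda consonant is licensed; onsets are limited to one consonant).

2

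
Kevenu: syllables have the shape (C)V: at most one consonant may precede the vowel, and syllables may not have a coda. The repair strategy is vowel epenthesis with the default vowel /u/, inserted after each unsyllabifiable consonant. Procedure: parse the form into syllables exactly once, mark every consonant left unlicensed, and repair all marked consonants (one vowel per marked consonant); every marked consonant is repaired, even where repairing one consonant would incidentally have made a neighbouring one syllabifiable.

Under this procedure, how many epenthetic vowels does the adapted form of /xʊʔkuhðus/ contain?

3

The unsyllabifiable consonants are /ʔ/, /h/, /s/; each receives one epenthetic vowel.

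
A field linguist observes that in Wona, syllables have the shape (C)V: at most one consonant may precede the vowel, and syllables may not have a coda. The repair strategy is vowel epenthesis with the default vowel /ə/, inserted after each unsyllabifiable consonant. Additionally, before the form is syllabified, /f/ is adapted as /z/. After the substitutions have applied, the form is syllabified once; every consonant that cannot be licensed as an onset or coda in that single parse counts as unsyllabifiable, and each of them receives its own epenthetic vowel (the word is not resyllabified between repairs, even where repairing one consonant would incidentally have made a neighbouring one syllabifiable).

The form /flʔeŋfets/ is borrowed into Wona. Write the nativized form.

zələʔeŋəzetəsə

Substitution: /f/ → /z/, giving /zlʔeŋzets/.
Syllabifying with onset maximization leaves /z/, /l/, /ŋ/, /t/, /s/ stranded (no codas are permitted; onsets are limited to one consonant).
Inserting the epenthetic vowel yields /z/ → /zə/, /l/ → /lə/, /ŋ/ → /ŋə/, /t/ → /tə/, /s/ → /sə/.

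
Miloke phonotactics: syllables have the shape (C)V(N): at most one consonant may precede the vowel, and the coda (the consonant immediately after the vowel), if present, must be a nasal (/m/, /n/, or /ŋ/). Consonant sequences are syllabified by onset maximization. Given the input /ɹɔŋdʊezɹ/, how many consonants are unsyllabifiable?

Syllabifying with onset maximization leaves /z/, /ɹ/ stranded (only a nasal (/m/, /n/, or /ŋ/) is licensed in coda position; onsets are limited to one consonant).

2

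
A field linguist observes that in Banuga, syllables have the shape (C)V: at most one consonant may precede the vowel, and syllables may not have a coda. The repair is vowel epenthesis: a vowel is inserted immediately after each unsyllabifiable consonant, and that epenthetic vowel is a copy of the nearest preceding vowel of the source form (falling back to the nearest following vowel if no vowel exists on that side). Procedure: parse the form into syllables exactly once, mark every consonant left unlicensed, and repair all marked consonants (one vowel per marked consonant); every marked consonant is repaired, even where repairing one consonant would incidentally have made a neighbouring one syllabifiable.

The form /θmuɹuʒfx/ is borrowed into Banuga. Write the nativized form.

θumuɹuʒufuxu

Syllabifying with onset maximization leaves /θ/, /ʒ/, /f/, /x/ stranded (no codas are permitted; onsets are limited to one consonant).
Epenthesis after each stranded consonant: /θ/ → /θu/, /ʒ/ → /ʒu/, /f/ → /fu/, /x/ → /xu/.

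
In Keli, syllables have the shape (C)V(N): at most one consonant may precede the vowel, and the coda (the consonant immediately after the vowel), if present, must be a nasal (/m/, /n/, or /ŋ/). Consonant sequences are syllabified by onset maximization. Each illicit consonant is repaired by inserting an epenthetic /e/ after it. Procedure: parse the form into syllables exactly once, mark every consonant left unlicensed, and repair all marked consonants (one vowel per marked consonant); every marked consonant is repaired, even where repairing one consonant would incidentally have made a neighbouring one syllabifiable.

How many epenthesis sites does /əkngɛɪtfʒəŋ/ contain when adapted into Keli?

The unsyllabifiable consonants are /k/, /n/, /t/, /f/; each receives one epenthetic vowel.

4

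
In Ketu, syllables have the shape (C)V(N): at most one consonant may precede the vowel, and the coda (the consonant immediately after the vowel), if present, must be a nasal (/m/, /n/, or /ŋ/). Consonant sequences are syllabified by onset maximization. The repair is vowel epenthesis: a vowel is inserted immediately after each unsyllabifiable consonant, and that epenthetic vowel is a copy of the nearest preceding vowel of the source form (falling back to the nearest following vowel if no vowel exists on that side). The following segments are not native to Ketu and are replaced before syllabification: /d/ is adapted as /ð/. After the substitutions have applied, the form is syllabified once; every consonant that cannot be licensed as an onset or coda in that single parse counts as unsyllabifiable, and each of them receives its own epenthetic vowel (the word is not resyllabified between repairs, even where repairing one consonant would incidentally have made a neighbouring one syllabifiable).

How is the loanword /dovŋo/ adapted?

Substitution: /d/ → /ð/, giving /ðovŋo/.
Syllabifying with onset maximization leaves /v/ stranded (only a nasal (/m/, /n/, or /ŋ/) is licensed in coda position; onsets are limited to one consonant).
Epenthesis after each stranded consonant: /v/ → /vo/.

ðovoŋo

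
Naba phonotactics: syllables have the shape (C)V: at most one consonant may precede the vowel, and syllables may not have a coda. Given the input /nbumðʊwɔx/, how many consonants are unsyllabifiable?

3

The consonants /n/, /m/, /x/ cannot be parsed into a legal (C)V syllable (no codas are permitted; onsets are limited to one consonant).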